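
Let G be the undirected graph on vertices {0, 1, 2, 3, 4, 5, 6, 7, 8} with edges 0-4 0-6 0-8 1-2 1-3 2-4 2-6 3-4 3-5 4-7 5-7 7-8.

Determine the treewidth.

A width-3 tree decomposition is:
Bags: B1 = {1, 2, 3, 5}  B2 = {2, 3, 4, 5}  B3 = {2, 4, 5, 7}  B4 = {2, 4, 6, 7}  B5 = {0, 4, 6, 7}  B6 = {0, 6, 7, 8}
Tree: B1–B2, B2–B3, B3–B4, B4–B5, B5–B6
Each bag holds 4 vertices, so the decomposition has width 3, which upper-bounds the treewidth. For the lower bound: the 4 vertex sets {1,3,5}, {2}, {4}, {0,6,7,8} are disjoint, each induces a connected subgraph, and every pair is joined by at least one edge of G. Contracting each set to a single vertex therefore yields K_{4} as a minor, and since treewidth is minor-monotone, tw(G) ≥ tw(K_{4}) = 3. Hence tw(G) = 3 exactly.

3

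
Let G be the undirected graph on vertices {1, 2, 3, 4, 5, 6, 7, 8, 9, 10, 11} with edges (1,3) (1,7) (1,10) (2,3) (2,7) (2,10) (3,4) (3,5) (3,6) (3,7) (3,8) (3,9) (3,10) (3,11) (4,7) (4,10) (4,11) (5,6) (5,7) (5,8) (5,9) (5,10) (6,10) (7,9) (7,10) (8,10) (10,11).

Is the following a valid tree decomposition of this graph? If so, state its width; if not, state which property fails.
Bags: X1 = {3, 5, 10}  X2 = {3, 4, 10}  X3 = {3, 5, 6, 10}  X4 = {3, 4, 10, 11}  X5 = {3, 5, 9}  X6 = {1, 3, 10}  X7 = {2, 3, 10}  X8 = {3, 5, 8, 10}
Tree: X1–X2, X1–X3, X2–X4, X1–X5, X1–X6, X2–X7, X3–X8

No — vertex 7 appears in no bag.

A tree decomposition must satisfy three properties: every vertex lies in some bag; for every edge, both endpoints lie together in some bag; and for every vertex, the bags containing it form a connected subtree. Here vertex 7 appears in no bag, so the decomposition is invalid.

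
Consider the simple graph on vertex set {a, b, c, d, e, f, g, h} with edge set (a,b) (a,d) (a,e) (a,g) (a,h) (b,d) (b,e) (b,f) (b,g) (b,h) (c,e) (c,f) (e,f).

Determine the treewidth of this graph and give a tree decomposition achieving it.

Each bag holds 3 vertices, so the decomposition has width 2, which upper-bounds the treewidth. On the other hand G contains the 3-clique {c, e, f}. A clique must lie in a single bag of any decomposition, so no decomposition can have width below 2. The upper and lower bounds meet at 2, so that is the treewidth.

Treewidth 2.
One such decomposition:
Bags: B1 = {b, e, f}  B2 = {a, b, e}  B3 = {a, b, h}  B4 = {c, e, f}  B5 = {a, b, d}  B6 = {a, b, g}
Tree: B1–B2, B2–B3, B1–B4, B2–B5, B2–B6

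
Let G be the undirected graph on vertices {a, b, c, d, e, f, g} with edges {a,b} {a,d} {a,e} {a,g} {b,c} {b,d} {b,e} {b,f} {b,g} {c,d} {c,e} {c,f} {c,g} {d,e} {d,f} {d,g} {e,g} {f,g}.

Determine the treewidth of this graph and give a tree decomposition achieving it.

Each bag holds 5 vertices, so the decomposition has width 4, which upper-bounds the treewidth. Conversely, {b, c, d, e, g} is a clique of size 5, and the vertices of any clique must share a bag in every tree decomposition; so some bag has ≥ 5 vertices and tw(G) ≥ 4. Hence tw(G) = 4 exactly.

Treewidth 4.
Bags: B1 = {b, c, d, f, g}  B2 = {b, c, d, e, g}  B3 = {a, b, d, e, g}
Tree: B1–B2, B2–B3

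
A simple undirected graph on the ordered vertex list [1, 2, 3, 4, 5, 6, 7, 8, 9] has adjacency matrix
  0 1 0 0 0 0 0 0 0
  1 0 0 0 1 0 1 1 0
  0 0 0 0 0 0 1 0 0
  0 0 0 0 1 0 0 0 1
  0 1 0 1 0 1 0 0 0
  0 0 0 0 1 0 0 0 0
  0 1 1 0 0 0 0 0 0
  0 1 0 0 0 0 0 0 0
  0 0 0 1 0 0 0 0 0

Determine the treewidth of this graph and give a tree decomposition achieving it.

Treewidth 1.
One such decomposition:
Bags: B1 = {5, 6}  B2 = {2, 5}  B3 = {2, 7}  B4 = {4, 5}  B5 = {3, 7}  B6 = {4, 9}  B7 = {2, 8}  B8 = {1, 2}
Tree: B1–B2, B2–B3, B2–B4, B3–B5, B4–B6, B2–B7, B3–B8

Every bag has size at most 2, so the width is 2 − 1 = 1 and tw(G) ≤ 1. G has an edge, so its treewidth is at least 1. The upper and lower bounds meet at 1, so that is the treewidth.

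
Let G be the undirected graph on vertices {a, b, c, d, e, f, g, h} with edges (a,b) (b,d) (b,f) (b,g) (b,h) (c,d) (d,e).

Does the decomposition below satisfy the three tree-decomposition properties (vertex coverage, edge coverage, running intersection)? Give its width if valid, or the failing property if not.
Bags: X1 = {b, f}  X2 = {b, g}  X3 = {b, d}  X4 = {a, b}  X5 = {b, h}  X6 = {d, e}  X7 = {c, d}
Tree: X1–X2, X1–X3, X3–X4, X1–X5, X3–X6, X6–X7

Yes; width 1.

Checking the three conditions: (i) the bags cover all of {a, b, c, d, e, f, g, h}; (ii) for each edge, some bag contains both endpoints; (iii) the bags containing any fixed vertex form a subtree. All hold, so the decomposition is valid with width 2 − 1 = 1.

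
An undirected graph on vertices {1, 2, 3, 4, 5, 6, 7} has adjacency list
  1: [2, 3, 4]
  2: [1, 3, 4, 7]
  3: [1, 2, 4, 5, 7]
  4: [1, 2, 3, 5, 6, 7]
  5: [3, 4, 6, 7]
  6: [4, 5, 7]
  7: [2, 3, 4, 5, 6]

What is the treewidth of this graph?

A width-3 tree decomposition is:
Bags: B1 = {2, 3, 4, 7}  B2 = {3, 4, 5, 7}  B3 = {1, 2, 3, 4}  B4 = {4, 5, 6, 7}
Tree: B1–B2, B1–B3, B2–B4
Every bag has size at most 4, so the width is 4 − 1 = 3 and tw(G) ≤ 3. For the lower bound, the 4 vertices {1, 2, 3, 4} are pairwise adjacent, and any tree decomposition puts a clique entirely inside one bag — forcing width ≥ 3. Combining the bounds, tw(G) = 3.

3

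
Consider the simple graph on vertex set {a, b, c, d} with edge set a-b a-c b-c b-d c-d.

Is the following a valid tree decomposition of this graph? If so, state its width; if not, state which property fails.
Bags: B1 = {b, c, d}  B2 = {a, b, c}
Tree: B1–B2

Checking the three conditions: (i) the bags cover all of {a, b, c, d}; (ii) for each edge, some bag contains both endpoints; (iii) the bags containing any fixed vertex form a subtree. All hold, so the decomposition is valid with width 3 − 1 = 2.

Yes; width 2.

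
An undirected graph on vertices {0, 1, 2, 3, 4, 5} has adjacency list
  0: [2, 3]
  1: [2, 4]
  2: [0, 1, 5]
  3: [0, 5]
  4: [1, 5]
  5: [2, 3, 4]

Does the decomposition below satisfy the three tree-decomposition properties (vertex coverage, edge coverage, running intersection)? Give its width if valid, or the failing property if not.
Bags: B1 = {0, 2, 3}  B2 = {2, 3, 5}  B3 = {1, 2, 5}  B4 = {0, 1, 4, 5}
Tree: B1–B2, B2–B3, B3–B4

No — bags containing vertex 0 are not connected in the tree.

A tree decomposition must satisfy three properties: every vertex lies in some bag; for every edge, both endpoints lie together in some bag; and for every vertex, the bags containing it form a connected subtree. Here bags containing vertex 0 are not connected in the tree, so the decomposition is invalid.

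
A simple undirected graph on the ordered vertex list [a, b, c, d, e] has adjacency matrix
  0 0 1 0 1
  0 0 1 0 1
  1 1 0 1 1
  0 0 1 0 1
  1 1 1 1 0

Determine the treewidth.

A width-2 tree decomposition is:
Bags: B1 = {b, c, e}  B2 = {a, c, e}  B3 = {c, d, e}
Tree: B1–B2, B1–B3
The largest bag has 3 vertices, giving width 2; this decomposition certifies tw(G) ≤ 2. On the other hand G contains the 3-clique {c, d, e}. A clique must lie in a single bag of any decomposition, so no decomposition can have width below 2. Therefore the treewidth is 2.

2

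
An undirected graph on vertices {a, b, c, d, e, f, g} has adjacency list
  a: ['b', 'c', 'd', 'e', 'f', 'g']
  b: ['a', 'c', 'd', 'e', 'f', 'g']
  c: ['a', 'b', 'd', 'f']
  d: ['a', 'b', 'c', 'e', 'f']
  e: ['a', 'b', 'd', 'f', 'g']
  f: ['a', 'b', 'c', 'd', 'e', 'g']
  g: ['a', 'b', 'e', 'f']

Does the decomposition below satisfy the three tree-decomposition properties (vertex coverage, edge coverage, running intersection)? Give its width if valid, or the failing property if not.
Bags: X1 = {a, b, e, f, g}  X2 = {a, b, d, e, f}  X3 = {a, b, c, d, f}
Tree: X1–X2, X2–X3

Vertex coverage: the bags together contain {a, b, c, d, e, f, g}, the full vertex set. Edge coverage: each edge of G has both endpoints in at least one bag. Running intersection: for every vertex, the bags containing it form a connected subtree. All three properties hold, so this is a valid tree decomposition of width max|bag| − 1 = 4, and hence tw(G) ≤ 4.

Yes; width 4.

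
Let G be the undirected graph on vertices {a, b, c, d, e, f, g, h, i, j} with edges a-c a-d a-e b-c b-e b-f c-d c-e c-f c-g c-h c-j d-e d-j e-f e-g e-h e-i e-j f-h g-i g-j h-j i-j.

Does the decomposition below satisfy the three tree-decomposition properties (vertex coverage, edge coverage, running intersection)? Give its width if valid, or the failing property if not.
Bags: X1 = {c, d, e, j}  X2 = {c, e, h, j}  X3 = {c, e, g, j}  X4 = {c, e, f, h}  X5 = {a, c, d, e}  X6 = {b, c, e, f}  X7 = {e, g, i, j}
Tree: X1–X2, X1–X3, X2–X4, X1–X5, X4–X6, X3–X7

Yes; width 3.

Checking the three conditions: (i) the bags cover all of {a, b, c, d, e, f, g, h, i, j}; (ii) for each edge, some bag contains both endpoints; (iii) the bags containing any fixed vertex form a subtree. All hold, so the decomposition is valid with width 4 − 1 = 3.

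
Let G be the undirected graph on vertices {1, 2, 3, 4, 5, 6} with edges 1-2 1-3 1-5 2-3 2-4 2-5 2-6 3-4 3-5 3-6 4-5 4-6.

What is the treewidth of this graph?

3

A width-3 tree decomposition is:
Bags: B1 = {2, 3, 4, 5}  B2 = {2, 3, 4, 6}  B3 = {1, 2, 3, 5}
Tree: B1–B2, B1–B3
Every bag has size at most 4, so the width is 4 − 1 = 3 and tw(G) ≤ 3. On the other hand G contains the 4-clique {1, 2, 3, 5}. A clique must lie in a single bag of any decomposition, so no decomposition can have width below 3. Therefore the treewidth is 3.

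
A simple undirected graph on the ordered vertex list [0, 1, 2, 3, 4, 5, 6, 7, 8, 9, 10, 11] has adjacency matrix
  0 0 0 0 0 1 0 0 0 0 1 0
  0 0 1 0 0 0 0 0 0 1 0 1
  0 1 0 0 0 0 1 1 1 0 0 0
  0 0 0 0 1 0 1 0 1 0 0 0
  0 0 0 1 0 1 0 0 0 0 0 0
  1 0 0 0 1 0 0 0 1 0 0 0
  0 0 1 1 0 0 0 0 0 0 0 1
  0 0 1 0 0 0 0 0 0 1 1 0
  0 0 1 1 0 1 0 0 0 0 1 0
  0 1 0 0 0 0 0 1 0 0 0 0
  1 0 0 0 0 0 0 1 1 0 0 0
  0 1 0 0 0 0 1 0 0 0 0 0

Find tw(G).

3

A width-3 tree decomposition is:
Bags: B1 = {0, 3, 4, 5}  B2 = {0, 3, 5, 8}  B3 = {0, 3, 8, 10}  B4 = {3, 6, 8, 10}  B5 = {2, 6, 8, 10}  B6 = {2, 6, 7, 10}  B7 = {2, 6, 7, 11}  B8 = {1, 2, 7, 11}  B9 = {1, 7, 9, 11}
Tree: B1–B2, B2–B3, B3–B4, B4–B5, B5–B6, B6–B7, B7–B8, B8–B9
The largest bag has 4 vertices, giving width 3; this decomposition certifies tw(G) ≤ 3. For the lower bound: the 4 vertex sets {0,4,5}, {3}, {8}, {2,6,7,10} are disjoint, each induces a connected subgraph, and every pair is joined by at least one edge of G. Contracting each set to a single vertex therefore yields K_{4} as a minor, and since treewidth is minor-monotone, tw(G) ≥ tw(K_{4}) = 3. Hence tw(G) = 3 exactly.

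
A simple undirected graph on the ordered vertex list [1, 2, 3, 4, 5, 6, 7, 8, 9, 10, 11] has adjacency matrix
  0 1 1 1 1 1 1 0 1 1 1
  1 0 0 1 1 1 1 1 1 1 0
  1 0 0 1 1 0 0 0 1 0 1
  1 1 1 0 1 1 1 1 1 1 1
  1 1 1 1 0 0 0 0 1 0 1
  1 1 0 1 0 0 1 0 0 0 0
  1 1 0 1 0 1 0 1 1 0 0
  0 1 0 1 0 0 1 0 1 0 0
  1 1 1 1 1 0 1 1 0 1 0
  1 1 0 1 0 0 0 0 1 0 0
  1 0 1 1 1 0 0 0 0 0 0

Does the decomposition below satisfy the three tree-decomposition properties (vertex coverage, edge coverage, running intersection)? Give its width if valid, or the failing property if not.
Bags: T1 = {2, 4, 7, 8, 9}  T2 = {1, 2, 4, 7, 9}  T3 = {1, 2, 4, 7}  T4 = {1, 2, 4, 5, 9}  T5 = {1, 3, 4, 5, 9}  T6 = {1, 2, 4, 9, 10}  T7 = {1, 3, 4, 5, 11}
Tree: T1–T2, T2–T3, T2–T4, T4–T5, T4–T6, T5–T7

A tree decomposition must satisfy three properties: every vertex lies in some bag; for every edge, both endpoints lie together in some bag; and for every vertex, the bags containing it form a connected subtree. Here vertex 6 appears in no bag, so the decomposition is invalid.

No — vertex 6 appears in no bag.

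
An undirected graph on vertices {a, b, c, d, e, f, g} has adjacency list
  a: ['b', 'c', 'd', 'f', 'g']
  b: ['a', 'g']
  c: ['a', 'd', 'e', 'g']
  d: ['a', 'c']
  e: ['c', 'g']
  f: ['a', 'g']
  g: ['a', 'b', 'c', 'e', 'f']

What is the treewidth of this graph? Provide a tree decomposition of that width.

Every bag has size at most 3, so the width is 3 − 1 = 2 and tw(G) ≤ 2. On the other hand G contains the 3-clique {c, e, g}. A clique must lie in a single bag of any decomposition, so no decomposition can have width below 2. Combining the bounds, tw(G) = 2.

Treewidth 2.
Bags: B1 = {a, c, g}  B2 = {a, b, g}  B3 = {c, e, g}  B4 = {a, c, d}  B5 = {a, f, g}
Tree: B1–B2, B1–B3, B1–B4, B1–B5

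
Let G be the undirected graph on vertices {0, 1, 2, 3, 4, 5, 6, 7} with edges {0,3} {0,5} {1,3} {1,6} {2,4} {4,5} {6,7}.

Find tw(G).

1

A width-1 tree decomposition is:
Bags: B1 = {2, 4}  B2 = {4, 5}  B3 = {0, 5}  B4 = {0, 3}  B5 = {1, 3}  B6 = {1, 6}  B7 = {6, 7}
Tree: B1–B2, B2–B3, B3–B4, B4–B5, B5–B6, B6–B7
Each bag holds 2 vertices, so the decomposition has width 1, which upper-bounds the treewidth. Since G has at least one edge (e.g. 2–4), it is not an edgeless graph, so tw(G) ≥ 1. Combining the bounds, tw(G) = 1.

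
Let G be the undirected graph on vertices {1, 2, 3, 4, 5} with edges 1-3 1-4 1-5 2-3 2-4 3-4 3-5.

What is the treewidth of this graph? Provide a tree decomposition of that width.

Treewidth 2.
One such decomposition:
Bags: B1 = {1, 3, 4}  B2 = {1, 3, 5}  B3 = {2, 3, 4}
Tree: B1–B2, B1–B3

Every bag has size at most 3, so the width is 3 − 1 = 2 and tw(G) ≤ 2. For the lower bound, the 3 vertices {1, 3, 4} are pairwise adjacent, and any tree decomposition puts a clique entirely inside one bag — forcing width ≥ 2. Hence tw(G) = 2 exactly.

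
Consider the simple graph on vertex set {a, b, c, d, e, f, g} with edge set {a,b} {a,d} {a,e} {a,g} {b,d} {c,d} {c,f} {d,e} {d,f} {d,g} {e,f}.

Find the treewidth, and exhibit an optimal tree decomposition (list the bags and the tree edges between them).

Treewidth 2.
One such decomposition:
Bags: B1 = {d, e, f}  B2 = {a, d, e}  B3 = {a, b, d}  B4 = {c, d, f}  B5 = {a, d, g}
Tree: B1–B2, B2–B3, B1–B4, B3–B5

The largest bag has 3 vertices, giving width 2; this decomposition certifies tw(G) ≤ 2. Conversely, {a, d, g} is a clique of size 3, and the vertices of any clique must share a bag in every tree decomposition; so some bag has ≥ 3 vertices and tw(G) ≥ 2. Combining the bounds, tw(G) = 2.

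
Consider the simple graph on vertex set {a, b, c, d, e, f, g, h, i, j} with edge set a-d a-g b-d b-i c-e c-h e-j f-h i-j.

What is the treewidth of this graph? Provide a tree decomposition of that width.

Each bag holds 2 vertices, so the decomposition has width 1, which upper-bounds the treewidth. Since G has at least one edge (e.g. f–h), it is not an edgeless graph, so tw(G) ≥ 1. Therefore the treewidth is 1.

Treewidth 1.
One such decomposition:
Bags: B1 = {f, h}  B2 = {c, h}  B3 = {c, e}  B4 = {e, j}  B5 = {i, j}  B6 = {b, i}  B7 = {b, d}  B8 = {a, d}  B9 = {a, g}
Tree: B1–B2, B2–B3, B3–B4, B4–B5, B5–B6, B6–B7, B7–B8, B8–B9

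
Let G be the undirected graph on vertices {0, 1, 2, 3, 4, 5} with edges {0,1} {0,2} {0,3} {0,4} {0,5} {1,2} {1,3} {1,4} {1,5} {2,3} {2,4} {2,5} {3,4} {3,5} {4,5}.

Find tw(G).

5

A width-5 tree decomposition is:
Bags: B1 = {0, 1, 2, 3, 4, 5}
Tree: (single bag)
With just one bag of size 6, the width is 6 − 1 = 5, so tw(G) ≤ 5. For the lower bound, the 6 vertices {0, 1, 2, 3, 4, 5} are pairwise adjacent, and any tree decomposition puts a clique entirely inside one bag — forcing width ≥ 5. Hence tw(G) = 5 exactly.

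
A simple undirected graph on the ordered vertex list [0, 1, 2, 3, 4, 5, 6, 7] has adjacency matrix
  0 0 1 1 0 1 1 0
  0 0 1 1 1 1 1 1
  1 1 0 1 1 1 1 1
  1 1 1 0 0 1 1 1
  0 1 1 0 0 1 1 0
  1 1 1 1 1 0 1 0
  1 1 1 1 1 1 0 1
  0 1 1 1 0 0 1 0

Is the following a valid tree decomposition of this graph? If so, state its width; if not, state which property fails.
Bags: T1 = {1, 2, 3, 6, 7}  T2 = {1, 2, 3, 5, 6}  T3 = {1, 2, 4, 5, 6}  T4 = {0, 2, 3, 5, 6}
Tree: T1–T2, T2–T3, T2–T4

Yes; width 4.

Every vertex of G appears in some bag (union = {0, 1, 2, 3, 4, 5, 6, 7}); every edge is covered by a bag; and for each vertex v the set of bags containing v is connected in the bag tree. The decomposition is therefore valid. The largest bag has 5 vertices, so the width is 4.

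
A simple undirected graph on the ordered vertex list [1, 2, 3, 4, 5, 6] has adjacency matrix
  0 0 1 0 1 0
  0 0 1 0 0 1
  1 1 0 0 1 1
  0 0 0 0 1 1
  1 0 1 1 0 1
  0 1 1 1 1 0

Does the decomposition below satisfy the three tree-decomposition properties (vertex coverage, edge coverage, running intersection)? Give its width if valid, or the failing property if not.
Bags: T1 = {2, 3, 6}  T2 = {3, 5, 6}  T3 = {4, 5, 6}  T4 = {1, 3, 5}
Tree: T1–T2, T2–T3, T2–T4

Yes; width 2.

Every vertex of G appears in some bag (union = {1, 2, 3, 4, 5, 6}); every edge is covered by a bag; and for each vertex v the set of bags containing v is connected in the bag tree. The decomposition is therefore valid. The largest bag has 3 vertices, so the width is 2.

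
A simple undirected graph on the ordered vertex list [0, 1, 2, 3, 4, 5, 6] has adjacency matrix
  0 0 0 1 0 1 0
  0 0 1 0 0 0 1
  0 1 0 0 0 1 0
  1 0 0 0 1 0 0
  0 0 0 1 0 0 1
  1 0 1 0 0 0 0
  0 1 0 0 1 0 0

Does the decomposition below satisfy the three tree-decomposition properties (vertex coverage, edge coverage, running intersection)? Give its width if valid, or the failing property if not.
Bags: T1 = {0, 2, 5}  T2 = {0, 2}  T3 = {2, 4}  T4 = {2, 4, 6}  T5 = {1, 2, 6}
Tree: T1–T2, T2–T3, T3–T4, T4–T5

No — vertex 3 appears in no bag.

A tree decomposition must satisfy three properties: every vertex lies in some bag; for every edge, both endpoints lie together in some bag; and for every vertex, the bags containing it form a connected subtree. Here vertex 3 appears in no bag, so the decomposition is invalid.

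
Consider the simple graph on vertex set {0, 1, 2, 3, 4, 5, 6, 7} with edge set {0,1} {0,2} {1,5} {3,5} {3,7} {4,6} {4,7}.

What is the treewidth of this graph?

1

A width-1 tree decomposition is:
Bags: B1 = {0, 2}  B2 = {0, 1}  B3 = {1, 5}  B4 = {3, 5}  B5 = {3, 7}  B6 = {4, 7}  B7 = {4, 6}
Tree: B1–B2, B2–B3, B3–B4, B4–B5, B5–B6, B6–B7
Every bag has size at most 2, so the width is 2 − 1 = 1 and tw(G) ≤ 1. Since G has at least one edge (e.g. 2–0), it is not an edgeless graph, so tw(G) ≥ 1. The upper and lower bounds meet at 1, so that is the treewidth.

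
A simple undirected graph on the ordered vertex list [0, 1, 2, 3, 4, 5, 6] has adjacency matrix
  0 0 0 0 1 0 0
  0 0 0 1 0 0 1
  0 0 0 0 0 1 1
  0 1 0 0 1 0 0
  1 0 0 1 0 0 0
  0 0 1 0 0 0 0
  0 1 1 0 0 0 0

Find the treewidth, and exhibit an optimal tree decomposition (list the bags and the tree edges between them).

Treewidth 1.
Bags: B1 = {2, 5}  B2 = {2, 6}  B3 = {1, 6}  B4 = {1, 3}  B5 = {3, 4}  B6 = {0, 4}
Tree: B1–B2, B2–B3, B3–B4, B4–B5, B5–B6

Every bag has size at most 2, so the width is 2 − 1 = 1 and tw(G) ≤ 1. G has an edge, so its treewidth is at least 1. Therefore the treewidth is 1.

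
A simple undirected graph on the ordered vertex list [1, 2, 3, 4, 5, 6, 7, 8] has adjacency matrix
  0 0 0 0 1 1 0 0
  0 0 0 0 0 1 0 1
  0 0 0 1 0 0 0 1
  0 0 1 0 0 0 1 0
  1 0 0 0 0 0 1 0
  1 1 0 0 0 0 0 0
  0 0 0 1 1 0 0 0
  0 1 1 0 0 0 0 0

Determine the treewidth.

2

A width-2 tree decomposition is:
Bags: B1 = {3, 4, 7}  B2 = {3, 7, 8}  B3 = {2, 7, 8}  B4 = {2, 6, 7}  B5 = {1, 6, 7}  B6 = {1, 5, 7}
Tree: B1–B2, B2–B3, B3–B4, B4–B5, B5–B6
Every bag has size at most 3, so the width is 3 − 1 = 2 and tw(G) ≤ 2. Since 7–4–3–8–2–6–1–5–7 is a cycle in G, G is not acyclic. Forests are exactly the graphs of treewidth ≤ 1, so tw(G) ≥ 2. Therefore the treewidth is 2.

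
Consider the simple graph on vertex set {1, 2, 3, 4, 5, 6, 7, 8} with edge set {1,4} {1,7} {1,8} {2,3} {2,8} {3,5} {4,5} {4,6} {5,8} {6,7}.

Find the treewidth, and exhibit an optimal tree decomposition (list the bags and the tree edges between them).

Treewidth 2.
One such decomposition:
Bags: B1 = {2, 3, 8}  B2 = {3, 5, 8}  B3 = {1, 5, 8}  B4 = {1, 4, 5}  B5 = {1, 4, 7}  B6 = {4, 6, 7}
Tree: B1–B2, B2–B3, B3–B4, B4–B5, B5–B6

Every bag has size at most 3, so the width is 3 − 1 = 2 and tw(G) ≤ 2. The edges 2–3–5–8–2 form a cycle, so G is not a tree and its treewidth is at least 2. The upper and lower bounds meet at 2, so that is the treewidth.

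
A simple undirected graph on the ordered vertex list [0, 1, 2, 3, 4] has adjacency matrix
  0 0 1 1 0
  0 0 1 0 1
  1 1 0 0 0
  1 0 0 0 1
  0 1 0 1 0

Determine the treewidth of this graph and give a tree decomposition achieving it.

The largest bag has 3 vertices, giving width 2; this decomposition certifies tw(G) ≤ 2. The edges 4–1–2–0–3–4 form a cycle, so G is not a tree and its treewidth is at least 2. The upper and lower bounds meet at 2, so that is the treewidth.

Treewidth 2.
One optimal decomposition is:
Bags: B1 = {1, 2, 4}  B2 = {0, 2, 4}  B3 = {0, 3, 4}
Tree: B1–B2, B2–B3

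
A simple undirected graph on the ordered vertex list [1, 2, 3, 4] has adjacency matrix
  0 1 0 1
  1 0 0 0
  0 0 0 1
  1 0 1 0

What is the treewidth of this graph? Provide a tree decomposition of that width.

The largest bag has 2 vertices, giving width 1; this decomposition certifies tw(G) ≤ 1. Since G has at least one edge (e.g. 2–1), it is not an edgeless graph, so tw(G) ≥ 1. Therefore the treewidth is 1.

Treewidth 1.
Bags: B1 = {1, 2}  B2 = {1, 4}  B3 = {3, 4}
Tree: B1–B2, B2–B3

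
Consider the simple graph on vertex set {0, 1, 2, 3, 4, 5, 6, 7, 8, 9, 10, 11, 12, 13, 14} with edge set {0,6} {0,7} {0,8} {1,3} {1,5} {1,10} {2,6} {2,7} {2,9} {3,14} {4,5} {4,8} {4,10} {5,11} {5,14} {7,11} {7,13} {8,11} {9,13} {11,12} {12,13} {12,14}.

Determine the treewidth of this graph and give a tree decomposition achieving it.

Every bag has size at most 4, so the width is 4 − 1 = 3 and tw(G) ≤ 3. For the lower bound: the 4 vertex sets {2,6,9}, {13}, {7}, {0,8,11,12} are disjoint, each induces a connected subgraph, and every pair is joined by at least one edge of G. Contracting each set to a single vertex therefore yields K_{4} as a minor, and since treewidth is minor-monotone, tw(G) ≥ tw(K_{4}) = 3. Therefore the treewidth is 3.

Treewidth 3.
Bags: B1 = {2, 6, 9, 13}  B2 = {2, 6, 7, 13}  B3 = {0, 6, 7, 13}  B4 = {0, 7, 12, 13}  B5 = {0, 7, 11, 12}  B6 = {0, 8, 11, 12}  B7 = {8, 11, 12, 14}  B8 = {5, 8, 11, 14}  B9 = {4, 5, 8, 14}  B10 = {3, 4, 5, 14}  B11 = {1, 3, 4, 5}  B12 = {1, 3, 4, 10}
Tree: B1–B2, B2–B3, B3–B4, B4–B5, B5–B6, B6–B7, B7–B8, B8–B9, B9–B10, B10–B11, B11–B12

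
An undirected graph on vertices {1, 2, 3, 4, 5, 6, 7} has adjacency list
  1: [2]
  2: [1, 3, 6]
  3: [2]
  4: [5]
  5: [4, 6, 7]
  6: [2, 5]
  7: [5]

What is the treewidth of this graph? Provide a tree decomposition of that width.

Treewidth 1.
One such decomposition:
Bags: B1 = {5, 6}  B2 = {2, 6}  B3 = {1, 2}  B4 = {5, 7}  B5 = {4, 5}  B6 = {2, 3}
Tree: B1–B2, B2–B3, B1–B4, B4–B5, B2–B6

Every bag has size at most 2, so the width is 2 − 1 = 1 and tw(G) ≤ 1. Since G has at least one edge (e.g. 5–6), it is not an edgeless graph, so tw(G) ≥ 1. Combining the bounds, tw(G) = 1.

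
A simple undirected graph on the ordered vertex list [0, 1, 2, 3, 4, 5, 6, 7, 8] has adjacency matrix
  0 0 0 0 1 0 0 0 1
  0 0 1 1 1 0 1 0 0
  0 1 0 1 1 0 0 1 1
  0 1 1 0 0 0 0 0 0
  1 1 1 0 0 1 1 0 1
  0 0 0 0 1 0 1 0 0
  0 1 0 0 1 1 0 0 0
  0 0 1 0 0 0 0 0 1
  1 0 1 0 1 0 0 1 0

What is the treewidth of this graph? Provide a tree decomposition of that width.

The largest bag has 3 vertices, giving width 2; this decomposition certifies tw(G) ≤ 2. Conversely, {1, 2, 3} is a clique of size 3, and the vertices of any clique must share a bag in every tree decomposition; so some bag has ≥ 3 vertices and tw(G) ≥ 2. Therefore the treewidth is 2.

Treewidth 2.
Bags: B1 = {1, 2, 4}  B2 = {1, 4, 6}  B3 = {2, 4, 8}  B4 = {2, 7, 8}  B5 = {0, 4, 8}  B6 = {1, 2, 3}  B7 = {4, 5, 6}
Tree: B1–B2, B1–B3, B3–B4, B3–B5, B1–B6, B2–B7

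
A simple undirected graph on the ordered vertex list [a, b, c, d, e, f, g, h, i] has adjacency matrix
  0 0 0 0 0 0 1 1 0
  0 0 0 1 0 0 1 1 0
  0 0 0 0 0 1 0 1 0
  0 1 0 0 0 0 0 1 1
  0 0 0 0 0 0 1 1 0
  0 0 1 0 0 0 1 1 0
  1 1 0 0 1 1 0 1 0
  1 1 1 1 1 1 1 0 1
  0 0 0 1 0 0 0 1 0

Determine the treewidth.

A width-2 tree decomposition is:
Bags: B1 = {b, g, h}  B2 = {f, g, h}  B3 = {e, g, h}  B4 = {b, d, h}  B5 = {d, h, i}  B6 = {a, g, h}  B7 = {c, f, h}
Tree: B1–B2, B2–B3, B1–B4, B4–B5, B2–B6, B2–B7
The largest bag has 3 vertices, giving width 2; this decomposition certifies tw(G) ≤ 2. Conversely, {b, d, h} is a clique of size 3, and the vertices of any clique must share a bag in every tree decomposition; so some bag has ≥ 3 vertices and tw(G) ≥ 2. Therefore the treewidth is 2.

2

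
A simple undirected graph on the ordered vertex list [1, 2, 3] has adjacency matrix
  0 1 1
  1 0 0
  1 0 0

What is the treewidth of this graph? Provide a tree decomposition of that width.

The largest bag has 2 vertices, giving width 1; this decomposition certifies tw(G) ≤ 1. G has an edge, so its treewidth is at least 1. Hence tw(G) = 1 exactly.

Treewidth 1.
Bags: B1 = {1, 3}  B2 = {1, 2}
Tree: B1–B2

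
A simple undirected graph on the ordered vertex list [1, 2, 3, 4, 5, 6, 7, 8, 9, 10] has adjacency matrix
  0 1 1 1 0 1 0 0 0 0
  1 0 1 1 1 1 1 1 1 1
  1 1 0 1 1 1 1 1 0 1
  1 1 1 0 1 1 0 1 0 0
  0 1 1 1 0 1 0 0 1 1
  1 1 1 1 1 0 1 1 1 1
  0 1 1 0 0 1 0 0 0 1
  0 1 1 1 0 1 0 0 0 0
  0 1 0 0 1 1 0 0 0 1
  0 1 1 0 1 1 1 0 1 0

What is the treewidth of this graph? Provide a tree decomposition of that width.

The largest bag has 5 vertices, giving width 4; this decomposition certifies tw(G) ≤ 4. On the other hand G contains the 5-clique {2, 5, 6, 9, 10}. A clique must lie in a single bag of any decomposition, so no decomposition can have width below 4. Combining the bounds, tw(G) = 4.

Treewidth 4.
Bags: B1 = {2, 3, 4, 5, 6}  B2 = {2, 3, 5, 6, 10}  B3 = {2, 3, 6, 7, 10}  B4 = {1, 2, 3, 4, 6}  B5 = {2, 3, 4, 6, 8}  B6 = {2, 5, 6, 9, 10}
Tree: B1–B2, B2–B3, B1–B4, B1–B5, B2–B6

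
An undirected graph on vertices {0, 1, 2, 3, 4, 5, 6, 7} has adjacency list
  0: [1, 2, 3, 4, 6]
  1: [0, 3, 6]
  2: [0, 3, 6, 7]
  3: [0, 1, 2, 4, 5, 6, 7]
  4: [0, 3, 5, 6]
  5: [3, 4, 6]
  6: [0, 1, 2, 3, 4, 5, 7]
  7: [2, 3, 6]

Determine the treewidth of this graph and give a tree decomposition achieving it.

Treewidth 3.
Bags: B1 = {0, 3, 4, 6}  B2 = {3, 4, 5, 6}  B3 = {0, 1, 3, 6}  B4 = {0, 2, 3, 6}  B5 = {2, 3, 6, 7}
Tree: B1–B2, B1–B3, B1–B4, B4–B5

Each bag holds 4 vertices, so the decomposition has width 3, which upper-bounds the treewidth. Conversely, {0, 1, 3, 6} is a clique of size 4, and the vertices of any clique must share a bag in every tree decomposition; so some bag has ≥ 4 vertices and tw(G) ≥ 3. The upper and lower bounds meet at 3, so that is the treewidth.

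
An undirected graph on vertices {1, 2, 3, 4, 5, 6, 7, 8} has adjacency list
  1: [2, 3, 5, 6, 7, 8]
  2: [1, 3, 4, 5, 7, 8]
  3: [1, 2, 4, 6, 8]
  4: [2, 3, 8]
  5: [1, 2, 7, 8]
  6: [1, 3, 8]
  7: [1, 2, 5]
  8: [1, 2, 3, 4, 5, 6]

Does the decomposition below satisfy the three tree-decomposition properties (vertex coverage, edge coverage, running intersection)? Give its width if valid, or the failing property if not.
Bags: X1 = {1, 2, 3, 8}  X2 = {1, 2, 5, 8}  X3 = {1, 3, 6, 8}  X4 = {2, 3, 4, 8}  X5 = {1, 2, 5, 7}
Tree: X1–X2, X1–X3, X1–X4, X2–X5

Yes; width 3.

Every vertex of G appears in some bag (union = {1, 2, 3, 4, 5, 6, 7, 8}); every edge is covered by a bag; and for each vertex v the set of bags containing v is connected in the bag tree. The decomposition is therefore valid. The largest bag has 4 vertices, so the width is 3.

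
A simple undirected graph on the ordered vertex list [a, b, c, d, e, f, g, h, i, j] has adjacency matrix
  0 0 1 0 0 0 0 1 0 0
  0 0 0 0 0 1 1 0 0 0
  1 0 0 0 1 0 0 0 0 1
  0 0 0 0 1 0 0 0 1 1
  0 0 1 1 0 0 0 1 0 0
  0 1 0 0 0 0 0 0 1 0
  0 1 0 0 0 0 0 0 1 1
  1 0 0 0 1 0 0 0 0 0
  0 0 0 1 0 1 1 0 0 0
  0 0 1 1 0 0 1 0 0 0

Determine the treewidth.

A width-2 tree decomposition is:
Bags: B1 = {a, e, h}  B2 = {a, c, e}  B3 = {c, d, e}  B4 = {c, d, j}  B5 = {d, i, j}  B6 = {g, i, j}  B7 = {f, g, i}  B8 = {b, f, g}
Tree: B1–B2, B2–B3, B3–B4, B4–B5, B5–B6, B6–B7, B7–B8
The largest bag has 3 vertices, giving width 2; this decomposition certifies tw(G) ≤ 2. For the lower bound, G contains the cycle h–a–c–e–h, so G is not a forest; only forests have treewidth ≤ 1, hence tw(G) ≥ 2. The upper and lower bounds meet at 2, so that is the treewidth.

2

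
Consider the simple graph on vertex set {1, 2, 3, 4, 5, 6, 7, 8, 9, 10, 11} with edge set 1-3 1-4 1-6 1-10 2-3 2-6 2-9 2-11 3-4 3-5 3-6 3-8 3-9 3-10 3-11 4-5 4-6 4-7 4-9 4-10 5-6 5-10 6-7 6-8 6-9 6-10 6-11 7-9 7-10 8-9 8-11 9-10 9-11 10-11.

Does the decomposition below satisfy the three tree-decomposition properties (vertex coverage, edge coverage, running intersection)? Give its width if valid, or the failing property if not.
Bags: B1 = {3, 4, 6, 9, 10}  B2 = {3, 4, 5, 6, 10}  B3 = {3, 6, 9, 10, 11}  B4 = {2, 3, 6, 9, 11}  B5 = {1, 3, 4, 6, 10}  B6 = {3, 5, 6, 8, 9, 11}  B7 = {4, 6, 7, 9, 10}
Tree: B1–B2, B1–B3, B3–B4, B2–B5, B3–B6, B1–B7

No — bags containing vertex 5 are not connected in the tree.

A tree decomposition must satisfy three properties: every vertex lies in some bag; for every edge, both endpoints lie together in some bag; and for every vertex, the bags containing it form a connected subtree. Here bags containing vertex 5 are not connected in the tree, so the decomposition is invalid.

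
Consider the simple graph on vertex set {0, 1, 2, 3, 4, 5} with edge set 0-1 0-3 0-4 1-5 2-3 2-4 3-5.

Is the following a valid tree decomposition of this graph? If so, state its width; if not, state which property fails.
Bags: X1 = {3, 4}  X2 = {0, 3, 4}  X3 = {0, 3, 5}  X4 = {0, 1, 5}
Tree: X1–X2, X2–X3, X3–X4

A tree decomposition must satisfy three properties: every vertex lies in some bag; for every edge, both endpoints lie together in some bag; and for every vertex, the bags containing it form a connected subtree. Here vertex 2 appears in no bag, so the decomposition is invalid.

No — vertex 2 appears in no bag.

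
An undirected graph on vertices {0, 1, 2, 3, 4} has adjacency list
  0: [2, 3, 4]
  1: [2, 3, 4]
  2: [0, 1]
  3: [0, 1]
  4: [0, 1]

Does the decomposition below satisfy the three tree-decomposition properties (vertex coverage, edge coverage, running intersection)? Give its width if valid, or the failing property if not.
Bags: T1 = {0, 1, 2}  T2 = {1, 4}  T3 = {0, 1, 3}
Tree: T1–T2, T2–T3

No — edge (0,4) lies in no bag.

A tree decomposition must satisfy three properties: every vertex lies in some bag; for every edge, both endpoints lie together in some bag; and for every vertex, the bags containing it form a connected subtree. Here edge (0,4) lies in no bag, so the decomposition is invalid.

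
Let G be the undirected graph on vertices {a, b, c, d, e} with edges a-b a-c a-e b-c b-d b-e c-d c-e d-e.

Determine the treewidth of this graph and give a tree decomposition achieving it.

Each bag holds 4 vertices, so the decomposition has width 3, which upper-bounds the treewidth. On the other hand G contains the 4-clique {b, c, d, e}. A clique must lie in a single bag of any decomposition, so no decomposition can have width below 3. Combining the bounds, tw(G) = 3.

Treewidth 3.
One optimal decomposition is:
Bags: B1 = {a, b, c, e}  B2 = {b, c, d, e}
Tree: B1–B2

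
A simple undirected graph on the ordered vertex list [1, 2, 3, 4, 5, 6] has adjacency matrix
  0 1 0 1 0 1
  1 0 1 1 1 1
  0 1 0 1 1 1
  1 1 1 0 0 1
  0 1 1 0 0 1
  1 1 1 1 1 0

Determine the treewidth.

A width-3 tree decomposition is:
Bags: B1 = {1, 2, 4, 6}  B2 = {2, 3, 4, 6}  B3 = {2, 3, 5, 6}
Tree: B1–B2, B2–B3
The largest bag has 4 vertices, giving width 3; this decomposition certifies tw(G) ≤ 3. For the lower bound, the 4 vertices {1, 2, 4, 6} are pairwise adjacent, and any tree decomposition puts a clique entirely inside one bag — forcing width ≥ 3. Combining the bounds, tw(G) = 3.

3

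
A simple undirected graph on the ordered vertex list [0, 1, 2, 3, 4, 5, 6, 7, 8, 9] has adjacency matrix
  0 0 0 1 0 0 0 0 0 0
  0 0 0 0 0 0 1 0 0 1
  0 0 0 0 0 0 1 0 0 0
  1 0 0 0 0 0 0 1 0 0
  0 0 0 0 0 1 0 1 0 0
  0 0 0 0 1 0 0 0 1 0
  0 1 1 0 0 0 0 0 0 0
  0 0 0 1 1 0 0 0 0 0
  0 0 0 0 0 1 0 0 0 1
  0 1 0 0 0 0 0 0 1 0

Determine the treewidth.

A width-1 tree decomposition is:
Bags: B1 = {0, 3}  B2 = {3, 7}  B3 = {4, 7}  B4 = {4, 5}  B5 = {5, 8}  B6 = {8, 9}  B7 = {1, 9}  B8 = {1, 6}  B9 = {2, 6}
Tree: B1–B2, B2–B3, B3–B4, B4–B5, B5–B6, B6–B7, B7–B8, B8–B9
Every bag has size at most 2, so the width is 2 − 1 = 1 and tw(G) ≤ 1. Any graph with an edge has treewidth ≥ 1, and G has the edge 0–3. The upper and lower bounds meet at 1, so that is the treewidth.

1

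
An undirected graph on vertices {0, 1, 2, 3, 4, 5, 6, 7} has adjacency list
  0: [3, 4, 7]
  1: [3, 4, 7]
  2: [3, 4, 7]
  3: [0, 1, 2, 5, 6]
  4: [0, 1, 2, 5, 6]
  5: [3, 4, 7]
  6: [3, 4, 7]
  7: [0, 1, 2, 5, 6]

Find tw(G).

3

A width-3 tree decomposition is:
Bags: B1 = {3, 4, 6, 7}  B2 = {1, 3, 4, 7}  B3 = {2, 3, 4, 7}  B4 = {0, 3, 4, 7}  B5 = {3, 4, 5, 7}
Tree: B1–B2, B2–B3, B3–B4, B4–B5
The largest bag has 4 vertices, giving width 3; this decomposition certifies tw(G) ≤ 3. For the lower bound: the 4 vertex sets {4,6}, {1,3}, {7}, {2} are disjoint, each induces a connected subgraph, and every pair is joined by at least one edge of G. Contracting each set to a single vertex therefore yields K_{4} as a minor, and since treewidth is minor-monotone, tw(G) ≥ tw(K_{4}) = 3. Hence tw(G) = 3 exactly.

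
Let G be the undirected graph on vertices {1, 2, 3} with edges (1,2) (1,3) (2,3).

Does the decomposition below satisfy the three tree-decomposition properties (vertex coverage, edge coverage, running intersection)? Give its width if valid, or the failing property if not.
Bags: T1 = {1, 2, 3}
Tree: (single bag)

Checking the three conditions: (i) the bags cover all of {1, 2, 3}; (ii) for each edge, some bag contains both endpoints; (iii) the bags containing any fixed vertex form a subtree. All hold, so the decomposition is valid with width 3 − 1 = 2.

Yes; width 2.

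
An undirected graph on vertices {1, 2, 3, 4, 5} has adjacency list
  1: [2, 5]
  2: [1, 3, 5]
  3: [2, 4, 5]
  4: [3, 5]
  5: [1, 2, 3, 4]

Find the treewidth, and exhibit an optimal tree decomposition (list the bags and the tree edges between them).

Each bag holds 3 vertices, so the decomposition has width 2, which upper-bounds the treewidth. Conversely, {1, 2, 5} is a clique of size 3, and the vertices of any clique must share a bag in every tree decomposition; so some bag has ≥ 3 vertices and tw(G) ≥ 2. Hence tw(G) = 2 exactly.

Treewidth 2.
One optimal decomposition is:
Bags: B1 = {3, 4, 5}  B2 = {2, 3, 5}  B3 = {1, 2, 5}
Tree: B1–B2, B2–B3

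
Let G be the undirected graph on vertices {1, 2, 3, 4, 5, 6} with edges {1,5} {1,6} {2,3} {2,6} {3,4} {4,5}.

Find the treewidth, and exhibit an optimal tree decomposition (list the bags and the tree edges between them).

Each bag holds 3 vertices, so the decomposition has width 2, which upper-bounds the treewidth. Since 2–3–4–5–1–6–2 is a cycle in G, G is not acyclic. Forests are exactly the graphs of treewidth ≤ 1, so tw(G) ≥ 2. Hence tw(G) = 2 exactly.

Treewidth 2.
Bags: B1 = {2, 3, 4}  B2 = {2, 4, 5}  B3 = {1, 2, 5}  B4 = {1, 2, 6}
Tree: B1–B2, B2–B3, B3–B4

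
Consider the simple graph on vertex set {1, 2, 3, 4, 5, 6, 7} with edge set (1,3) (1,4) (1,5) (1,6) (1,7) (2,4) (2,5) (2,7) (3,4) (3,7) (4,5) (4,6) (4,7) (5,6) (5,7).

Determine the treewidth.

A width-3 tree decomposition is:
Bags: B1 = {1, 4, 5, 7}  B2 = {1, 3, 4, 7}  B3 = {2, 4, 5, 7}  B4 = {1, 4, 5, 6}
Tree: B1–B2, B1–B3, B1–B4
Every bag has size at most 4, so the width is 4 − 1 = 3 and tw(G) ≤ 3. For the lower bound, the 4 vertices {1, 3, 4, 7} are pairwise adjacent, and any tree decomposition puts a clique entirely inside one bag — forcing width ≥ 3. The upper and lower bounds meet at 3, so that is the treewidth.

3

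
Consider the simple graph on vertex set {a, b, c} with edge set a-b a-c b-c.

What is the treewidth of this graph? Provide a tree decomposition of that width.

With just one bag of size 3, the width is 3 − 1 = 2, so tw(G) ≤ 2. For the lower bound, the 3 vertices {a, b, c} are pairwise adjacent, and any tree decomposition puts a clique entirely inside one bag — forcing width ≥ 2. The upper and lower bounds meet at 2, so that is the treewidth.

Treewidth 2.
One optimal decomposition is:
Bags: B1 = {a, b, c}
Tree: (single bag)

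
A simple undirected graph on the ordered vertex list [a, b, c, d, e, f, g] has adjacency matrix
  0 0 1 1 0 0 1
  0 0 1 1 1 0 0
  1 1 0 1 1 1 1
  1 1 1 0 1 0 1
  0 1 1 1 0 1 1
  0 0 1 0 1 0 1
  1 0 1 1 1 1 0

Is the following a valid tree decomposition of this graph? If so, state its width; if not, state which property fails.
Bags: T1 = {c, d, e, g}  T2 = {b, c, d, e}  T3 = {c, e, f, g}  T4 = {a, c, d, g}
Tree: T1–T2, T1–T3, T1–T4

Yes; width 3.

Every vertex of G appears in some bag (union = {a, b, c, d, e, f, g}); every edge is covered by a bag; and for each vertex v the set of bags containing v is connected in the bag tree. The decomposition is therefore valid. The largest bag has 4 vertices, so the width is 3.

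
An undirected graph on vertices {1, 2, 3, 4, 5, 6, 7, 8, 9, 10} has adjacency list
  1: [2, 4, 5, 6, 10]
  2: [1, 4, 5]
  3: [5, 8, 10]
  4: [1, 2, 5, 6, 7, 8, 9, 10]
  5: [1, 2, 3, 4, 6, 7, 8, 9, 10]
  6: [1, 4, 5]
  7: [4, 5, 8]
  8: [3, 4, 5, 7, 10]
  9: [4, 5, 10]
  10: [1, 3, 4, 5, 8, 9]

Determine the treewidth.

3

A width-3 tree decomposition is:
Bags: B1 = {1, 4, 5, 10}  B2 = {1, 4, 5, 6}  B3 = {4, 5, 8, 10}  B4 = {4, 5, 9, 10}  B5 = {3, 5, 8, 10}  B6 = {1, 2, 4, 5}  B7 = {4, 5, 7, 8}
Tree: B1–B2, B1–B3, B1–B4, B3–B5, B1–B6, B3–B7
Each bag holds 4 vertices, so the decomposition has width 3, which upper-bounds the treewidth. Conversely, {3, 5, 8, 10} is a clique of size 4, and the vertices of any clique must share a bag in every tree decomposition; so some bag has ≥ 4 vertices and tw(G) ≥ 3. Combining the bounds, tw(G) = 3.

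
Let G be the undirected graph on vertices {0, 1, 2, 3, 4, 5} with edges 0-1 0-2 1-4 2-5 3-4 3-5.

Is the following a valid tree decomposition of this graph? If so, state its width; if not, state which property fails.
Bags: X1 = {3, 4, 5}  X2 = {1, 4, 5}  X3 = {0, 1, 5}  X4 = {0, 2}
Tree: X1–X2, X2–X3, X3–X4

A tree decomposition must satisfy three properties: every vertex lies in some bag; for every edge, both endpoints lie together in some bag; and for every vertex, the bags containing it form a connected subtree. Here edge (5,2) lies in no bag, so the decomposition is invalid.

No — edge (5,2) lies in no bag.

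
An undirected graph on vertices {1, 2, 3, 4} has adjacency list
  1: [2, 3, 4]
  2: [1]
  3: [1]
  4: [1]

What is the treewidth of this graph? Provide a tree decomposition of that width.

Each bag holds 2 vertices, so the decomposition has width 1, which upper-bounds the treewidth. G has an edge, so its treewidth is at least 1. Combining the bounds, tw(G) = 1.

Treewidth 1.
One optimal decomposition is:
Bags: B1 = {1, 2}  B2 = {1, 4}  B3 = {1, 3}
Tree: B1–B2, B2–B3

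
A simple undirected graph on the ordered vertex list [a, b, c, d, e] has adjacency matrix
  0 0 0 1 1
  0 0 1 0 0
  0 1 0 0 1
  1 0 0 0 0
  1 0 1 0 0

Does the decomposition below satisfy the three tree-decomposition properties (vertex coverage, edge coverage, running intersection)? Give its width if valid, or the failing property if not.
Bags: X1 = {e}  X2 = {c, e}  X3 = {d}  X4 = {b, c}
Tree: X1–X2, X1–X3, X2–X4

A tree decomposition must satisfy three properties: every vertex lies in some bag; for every edge, both endpoints lie together in some bag; and for every vertex, the bags containing it form a connected subtree. Here vertex a appears in no bag, so the decomposition is invalid.

No — vertex a appears in no bag.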